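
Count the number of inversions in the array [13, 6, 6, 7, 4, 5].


For each element, count the later elements that are smaller than it:
  13 (index 0): smaller elements after it = [6, 6, 7, 4, 5] -> 5
  6 (index 1): smaller elements after it = [4, 5] -> 2
  6 (index 2): smaller elements after it = [4, 5] -> 2
  7 (index 3): smaller elements after it = [4, 5] -> 2
  4 (index 4): smaller elements after it = [] -> 0
Total inversions = 5 + 2 + 2 + 2 + 0 = 11
Final answer: 11


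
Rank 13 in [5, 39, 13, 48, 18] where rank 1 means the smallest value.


Sort ascending: [5, 13, 18, 39, 48]
Find 13 in the sorted list.
13 is at position 2 (1-indexed).
Final answer: 2


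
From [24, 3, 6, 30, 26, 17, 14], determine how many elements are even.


Check each element:
  24 is even
  3 is odd
  6 is even
  30 is even
  26 is even
  17 is odd
  14 is even
Evens: [24, 6, 30, 26, 14]
Count of evens = 5
Final answer: 5


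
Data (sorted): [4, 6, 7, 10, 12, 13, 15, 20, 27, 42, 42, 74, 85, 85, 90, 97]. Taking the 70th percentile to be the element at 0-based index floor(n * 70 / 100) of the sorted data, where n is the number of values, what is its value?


The dataset has n = 16 elements.
Index = floor(16 * 70 / 100) = floor(1120 / 100) = floor(11.2) = 11
Counting from index 0 in the sorted data, the element at index 11 is 74.
Final answer: 74


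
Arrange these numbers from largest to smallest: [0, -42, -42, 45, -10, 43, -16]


Original list: [0, -42, -42, 45, -10, 43, -16]
Repeatedly take the largest remaining element:
  Remaining [0, -42, -42, 45, -10, 43, -16] -> largest is 45
  Remaining [0, -42, -42, -10, 43, -16] -> largest is 43
  Remaining [0, -42, -42, -10, -16] -> largest is 0
  Remaining [-42, -42, -10, -16] -> largest is -10
  Remaining [-42, -42, -16] -> largest is -16
  Remaining [-42, -42] -> largest is -42
  Remaining [-42] -> largest is -42
Collecting the picks in order gives the descending list.
Final answer: [45, 43, 0, -10, -16, -42, -42]


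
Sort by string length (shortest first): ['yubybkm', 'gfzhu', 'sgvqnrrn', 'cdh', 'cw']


Compute lengths:
  'yubybkm' has length 7
  'gfzhu' has length 5
  'sgvqnrrn' has length 8
  'cdh' has length 3
  'cw' has length 2
Lengths in increasing order: 2 < 3 < 5 < 7 < 8
Listing the words in that order gives the answer.
Final answer: ['cw', 'cdh', 'gfzhu', 'yubybkm', 'sgvqnrrn']


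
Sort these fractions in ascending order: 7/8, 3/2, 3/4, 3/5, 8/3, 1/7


Convert to decimal for comparison:
  7/8 = 0.875
  3/2 = 1.5
  3/4 = 0.75
  3/5 = 0.6
  8/3 = 2.6667
  1/7 = 0.1429
Decimals in increasing order: 0.1429 < 0.6 < 0.75 < 0.875 < 1.5 < 2.6667
Writing each back as its fraction gives the sorted order.
Final answer: 1/7, 3/5, 3/4, 7/8, 3/2, 8/3


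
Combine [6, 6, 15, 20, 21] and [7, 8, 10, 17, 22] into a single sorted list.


List A: [6, 6, 15, 20, 21]
List B: [7, 8, 10, 17, 22]
Repeatedly compare the front elements and take the smaller:
  6 vs 7 -> take 6
  6 vs 7 -> take 6
  15 vs 7 -> take 7
  15 vs 8 -> take 8
  15 vs 10 -> take 10
  15 vs 17 -> take 15
  20 vs 17 -> take 17
  20 vs 22 -> take 20
  21 vs 22 -> take 21
  A is exhausted; append the rest of B: [22]
Final answer: [6, 6, 7, 8, 10, 15, 17, 20, 21, 22]


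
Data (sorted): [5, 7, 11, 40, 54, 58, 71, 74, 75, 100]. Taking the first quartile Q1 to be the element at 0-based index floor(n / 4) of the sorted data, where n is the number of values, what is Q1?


The list has n = 10 elements.
Q1 index = floor(10 / 4) = floor(2.5) = 2
Counting from index 0 in the sorted data, the element at index 2 is 11.
Final answer: 11


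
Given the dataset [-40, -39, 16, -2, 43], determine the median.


First, sort the list: [-40, -39, -2, 16, 43]
The list has 5 elements (odd count).
The middle index is 2 (0-based), and the element there is -2.
Final answer: -2


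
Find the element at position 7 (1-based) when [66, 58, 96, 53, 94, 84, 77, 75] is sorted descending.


Sort descending: [96, 94, 84, 77, 75, 66, 58, 53]
The 7th element (1-indexed) is at index 6.
Value = 58
Final answer: 58


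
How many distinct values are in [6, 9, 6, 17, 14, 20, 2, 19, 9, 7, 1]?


List all unique values:
Distinct values: [1, 2, 6, 7, 9, 14, 17, 19, 20]
Count = 9
Final answer: 9


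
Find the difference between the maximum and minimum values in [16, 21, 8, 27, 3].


Maximum value: 27
Minimum value: 3
Range = 27 - 3 = 24
Final answer: 24


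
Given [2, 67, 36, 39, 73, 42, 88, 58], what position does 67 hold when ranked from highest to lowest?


Sort descending: [88, 73, 67, 58, 42, 39, 36, 2]
Find 67 in the sorted list.
67 is at position 3.
Final answer: 3


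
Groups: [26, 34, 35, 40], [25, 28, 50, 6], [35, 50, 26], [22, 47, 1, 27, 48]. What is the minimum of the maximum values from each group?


Find max of each group:
  Group 1: [26, 34, 35, 40] -> max = 40
  Group 2: [25, 28, 50, 6] -> max = 50
  Group 3: [35, 50, 26] -> max = 50
  Group 4: [22, 47, 1, 27, 48] -> max = 48
Maxes: [40, 50, 50, 48]
Minimum of maxes = 40
Final answer: 40


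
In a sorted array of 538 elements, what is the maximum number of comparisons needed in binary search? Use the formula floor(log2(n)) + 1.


Binary search halves the search space each step.
Maximum comparisons = floor(log2(538)) + 1
log2(538) = 9.0715
floor(log2(538)) = 9, so 9 + 1 = 10
Final answer: 10


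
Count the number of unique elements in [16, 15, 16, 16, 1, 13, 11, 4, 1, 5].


List all unique values:
Distinct values: [1, 4, 5, 11, 13, 15, 16]
Count = 7
Final answer: 7


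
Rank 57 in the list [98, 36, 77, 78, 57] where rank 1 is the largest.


Sort descending: [98, 78, 77, 57, 36]
Find 57 in the sorted list.
57 is at position 4.
Final answer: 4


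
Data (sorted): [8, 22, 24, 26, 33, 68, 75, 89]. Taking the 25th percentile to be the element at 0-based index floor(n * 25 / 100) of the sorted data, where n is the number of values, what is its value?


The dataset has n = 8 elements.
Index = floor(8 * 25 / 100) = floor(200 / 100) = floor(2) = 2
Counting from index 0 in the sorted data, the element at index 2 is 24.
Final answer: 24


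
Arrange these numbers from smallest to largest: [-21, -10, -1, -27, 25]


Original list: [-21, -10, -1, -27, 25]
Repeatedly take the smallest remaining element:
  Remaining [-21, -10, -1, -27, 25] -> smallest is -27
  Remaining [-21, -10, -1, 25] -> smallest is -21
  Remaining [-10, -1, 25] -> smallest is -10
  Remaining [-1, 25] -> smallest is -1
  Remaining [25] -> smallest is 25
Collecting the picks in order gives the sorted list.
Final answer: [-27, -21, -10, -1, 25]


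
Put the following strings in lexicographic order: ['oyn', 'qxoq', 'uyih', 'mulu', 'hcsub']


Compare strings character by character (the first differing letter decides):
  'hcsub' < 'mulu' since 'h' < 'm' at position 1
  'mulu' < 'oyn' since 'm' < 'o' at position 1
  'oyn' < 'qxoq' since 'o' < 'q' at position 1
  'qxoq' < 'uyih' since 'q' < 'u' at position 1
Chaining these comparisons gives the alphabetical order.
Final answer: ['hcsub', 'mulu', 'oyn', 'qxoq', 'uyih']


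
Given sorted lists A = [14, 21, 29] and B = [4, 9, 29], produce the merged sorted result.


List A: [14, 21, 29]
List B: [4, 9, 29]
Repeatedly compare the front elements and take the smaller:
  14 vs 4 -> take 4
  14 vs 9 -> take 9
  14 vs 29 -> take 14
  21 vs 29 -> take 21
  29 vs 29 -> take 29
  A is exhausted; append the rest of B: [29]
Final answer: [4, 9, 14, 21, 29, 29]


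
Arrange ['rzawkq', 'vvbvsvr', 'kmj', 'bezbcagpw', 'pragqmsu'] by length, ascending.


Compute lengths:
  'rzawkq' has length 6
  'vvbvsvr' has length 7
  'kmj' has length 3
  'bezbcagpw' has length 9
  'pragqmsu' has length 8
Lengths in increasing order: 3 < 6 < 7 < 8 < 9
Listing the words in that order gives the answer.
Final answer: ['kmj', 'rzawkq', 'vvbvsvr', 'pragqmsu', 'bezbcagpw']


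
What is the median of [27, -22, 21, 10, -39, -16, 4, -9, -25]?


First, sort the list: [-39, -25, -22, -16, -9, 4, 10, 21, 27]
The list has 9 elements (odd count).
The middle index is 4 (0-based), and the element there is -9.
Final answer: -9


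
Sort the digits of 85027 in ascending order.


The number 85027 has digits: 8, 5, 0, 2, 7
Sorted: 0, 2, 5, 7, 8
Joining the sorted digits gives the result.
Final answer: 02578


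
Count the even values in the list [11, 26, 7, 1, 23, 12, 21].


Check each element:
  11 is odd
  26 is even
  7 is odd
  1 is odd
  23 is odd
  12 is even
  21 is odd
Evens: [26, 12]
Count of evens = 2
Final answer: 2


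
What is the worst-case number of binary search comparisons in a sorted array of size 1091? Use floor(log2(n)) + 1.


Binary search halves the search space each step.
Maximum comparisons = floor(log2(1091)) + 1
log2(1091) = 10.0914
floor(log2(1091)) = 10, so 10 + 1 = 11
Final answer: 11


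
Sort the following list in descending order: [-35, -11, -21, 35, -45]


Original list: [-35, -11, -21, 35, -45]
Repeatedly take the largest remaining element:
  Remaining [-35, -11, -21, 35, -45] -> largest is 35
  Remaining [-35, -11, -21, -45] -> largest is -11
  Remaining [-35, -21, -45] -> largest is -21
  Remaining [-35, -45] -> largest is -35
  Remaining [-45] -> largest is -45
Collecting the picks in order gives the descending list.
Final answer: [35, -11, -21, -35, -45]


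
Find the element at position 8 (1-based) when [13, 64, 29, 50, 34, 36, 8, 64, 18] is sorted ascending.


Sort ascending: [8, 13, 18, 29, 34, 36, 50, 64, 64]
The 8th element (1-indexed) is at index 7.
Value = 64
Final answer: 64


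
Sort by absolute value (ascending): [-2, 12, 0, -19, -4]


Compute absolute values:
  |-2| = 2
  |12| = 12
  |0| = 0
  |-19| = 19
  |-4| = 4
Absolute values in increasing order: 0 < 2 < 4 < 12 < 19
Listing the original numbers in that order gives the answer.
Final answer: [0, -2, -4, 12, -19]


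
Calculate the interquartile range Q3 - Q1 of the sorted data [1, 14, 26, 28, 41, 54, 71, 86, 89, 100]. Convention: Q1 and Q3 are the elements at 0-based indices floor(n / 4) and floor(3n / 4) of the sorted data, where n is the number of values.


The data has n = 10 elements.
Q1 index = floor(10 / 4) = floor(2.5) = 2; Q3 index = floor(3 * 10 / 4) = floor(7.5) = 7
Q1 = element at index 2 = 26
Q3 = element at index 7 = 86
IQR = 86 - 26 = 60
Final answer: 60


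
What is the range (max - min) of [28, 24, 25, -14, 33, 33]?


Maximum value: 33
Minimum value: -14
Range = 33 - (-14) = 47
Final answer: 47


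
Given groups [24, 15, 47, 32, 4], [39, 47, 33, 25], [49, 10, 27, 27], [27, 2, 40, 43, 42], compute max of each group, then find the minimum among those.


Find max of each group:
  Group 1: [24, 15, 47, 32, 4] -> max = 47
  Group 2: [39, 47, 33, 25] -> max = 47
  Group 3: [49, 10, 27, 27] -> max = 49
  Group 4: [27, 2, 40, 43, 42] -> max = 43
Maxes: [47, 47, 49, 43]
Minimum of maxes = 43
Final answer: 43


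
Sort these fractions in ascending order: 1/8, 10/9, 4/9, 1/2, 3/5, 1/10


Convert to decimal for comparison:
  1/8 = 0.125
  10/9 = 1.1111
  4/9 = 0.4444
  1/2 = 0.5
  3/5 = 0.6
  1/10 = 0.1
Decimals in increasing order: 0.1 < 0.125 < 0.4444 < 0.5 < 0.6 < 1.1111
Writing each back as its fraction gives the sorted order.
Final answer: 1/10, 1/8, 4/9, 1/2, 3/5, 10/9


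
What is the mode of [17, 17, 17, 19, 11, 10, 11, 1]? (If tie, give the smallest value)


Count the frequency of each value:
  1 appears 1 time(s)
  10 appears 1 time(s)
  11 appears 2 time(s)
  17 appears 3 time(s)
  19 appears 1 time(s)
Maximum frequency is 3.
Only 17 reaches that frequency, so it is the mode.
Final answer: 17


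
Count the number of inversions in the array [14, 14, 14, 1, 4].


For each element, count the later elements that are smaller than it:
  14 (index 0): smaller elements after it = [1, 4] -> 2
  14 (index 1): smaller elements after it = [1, 4] -> 2
  14 (index 2): smaller elements after it = [1, 4] -> 2
  1 (index 3): smaller elements after it = [] -> 0
Total inversions = 2 + 2 + 2 + 0 = 6
Final answer: 6


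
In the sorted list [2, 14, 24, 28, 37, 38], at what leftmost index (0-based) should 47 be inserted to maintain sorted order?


List is sorted: [2, 14, 24, 28, 37, 38]
We need the leftmost position where 47 can be inserted, i.e. the first index whose element is >= 47 (or the end of the list if none is).
Binary search with low=0, high=6 (0-based indices):
  low=0, high=6, mid=3: a[3]=28 < 47, so low = 4
  low=4, high=6, mid=5: a[5]=38 < 47, so low = 6
Now low = high = 6, so the insertion index is 6.
Final answer: 6


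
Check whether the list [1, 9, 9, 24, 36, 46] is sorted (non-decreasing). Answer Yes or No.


Check consecutive pairs:
  1 <= 9? True
  9 <= 9? True
  9 <= 24? True
  24 <= 36? True
  36 <= 46? True
Every consecutive pair is in order, so the list is non-decreasing.
Final answer: Yes


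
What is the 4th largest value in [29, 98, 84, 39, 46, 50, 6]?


Sort descending: [98, 84, 50, 46, 39, 29, 6]
The 4th element (1-indexed) is at index 3.
Value = 46
Final answer: 46


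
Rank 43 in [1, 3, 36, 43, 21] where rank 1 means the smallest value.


Sort ascending: [1, 3, 21, 36, 43]
Find 43 in the sorted list.
43 is at position 5 (1-indexed).
Final answer: 5


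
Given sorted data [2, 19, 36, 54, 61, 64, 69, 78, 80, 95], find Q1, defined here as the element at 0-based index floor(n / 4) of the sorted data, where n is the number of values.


The list has n = 10 elements.
Q1 index = floor(10 / 4) = floor(2.5) = 2
Counting from index 0 in the sorted data, the element at index 2 is 36.
Final answer: 36


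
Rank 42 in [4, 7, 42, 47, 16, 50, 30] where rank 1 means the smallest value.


Sort ascending: [4, 7, 16, 30, 42, 47, 50]
Find 42 in the sorted list.
42 is at position 5 (1-indexed).
Final answer: 5


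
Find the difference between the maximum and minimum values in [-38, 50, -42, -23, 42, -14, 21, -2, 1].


Maximum value: 50
Minimum value: -42
Range = 50 - (-42) = 92
Final answer: 92


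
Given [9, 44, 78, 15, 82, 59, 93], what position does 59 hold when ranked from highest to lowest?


Sort descending: [93, 82, 78, 59, 44, 15, 9]
Find 59 in the sorted list.
59 is at position 4.
Final answer: 4


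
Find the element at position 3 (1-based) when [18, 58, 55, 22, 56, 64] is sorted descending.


Sort descending: [64, 58, 56, 55, 22, 18]
The 3rd element (1-indexed) is at index 2.
Value = 56
Final answer: 56


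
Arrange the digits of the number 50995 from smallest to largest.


The number 50995 has digits: 5, 0, 9, 9, 5
Sorted: 0, 5, 5, 9, 9
Joining the sorted digits gives the result.
Final answer: 05599


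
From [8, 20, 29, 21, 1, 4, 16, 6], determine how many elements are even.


Check each element:
  8 is even
  20 is even
  29 is odd
  21 is odd
  1 is odd
  4 is even
  16 is even
  6 is even
Evens: [8, 20, 4, 16, 6]
Count of evens = 5
Final answer: 5


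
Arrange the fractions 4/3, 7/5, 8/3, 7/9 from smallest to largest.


Convert to decimal for comparison:
  4/3 = 1.3333
  7/5 = 1.4
  8/3 = 2.6667
  7/9 = 0.7778
Decimals in increasing order: 0.7778 < 1.3333 < 1.4 < 2.6667
Writing each back as its fraction gives the sorted order.
Final answer: 7/9, 4/3, 7/5, 8/3


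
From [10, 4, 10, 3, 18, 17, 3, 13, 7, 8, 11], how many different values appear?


List all unique values:
Distinct values: [3, 4, 7, 8, 10, 11, 13, 17, 18]
Count = 9
Final answer: 9


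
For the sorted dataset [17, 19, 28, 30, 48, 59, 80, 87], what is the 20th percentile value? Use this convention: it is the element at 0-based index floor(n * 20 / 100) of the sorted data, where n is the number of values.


The dataset has n = 8 elements.
Index = floor(8 * 20 / 100) = floor(160 / 100) = floor(1.6) = 1
Counting from index 0 in the sorted data, the element at index 1 is 19.
Final answer: 19


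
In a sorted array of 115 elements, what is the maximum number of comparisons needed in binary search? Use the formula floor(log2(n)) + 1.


Binary search halves the search space each step.
Maximum comparisons = floor(log2(115)) + 1
log2(115) = 6.8455
floor(log2(115)) = 6, so 6 + 1 = 7
Final answer: 7


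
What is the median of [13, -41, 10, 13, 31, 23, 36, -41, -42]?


First, sort the list: [-42, -41, -41, 10, 13, 13, 23, 31, 36]
The list has 9 elements (odd count).
The middle index is 4 (0-based), and the element there is 13.
Final answer: 13


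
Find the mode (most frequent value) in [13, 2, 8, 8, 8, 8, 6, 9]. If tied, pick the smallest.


Count the frequency of each value:
  2 appears 1 time(s)
  6 appears 1 time(s)
  8 appears 4 time(s)
  9 appears 1 time(s)
  13 appears 1 time(s)
Maximum frequency is 4.
Only 8 reaches that frequency, so it is the mode.
Final answer: 8


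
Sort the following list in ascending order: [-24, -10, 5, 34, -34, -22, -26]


Original list: [-24, -10, 5, 34, -34, -22, -26]
Repeatedly take the smallest remaining element:
  Remaining [-24, -10, 5, 34, -34, -22, -26] -> smallest is -34
  Remaining [-24, -10, 5, 34, -22, -26] -> smallest is -26
  Remaining [-24, -10, 5, 34, -22] -> smallest is -24
  Remaining [-10, 5, 34, -22] -> smallest is -22
  Remaining [-10, 5, 34] -> smallest is -10
  Remaining [5, 34] -> smallest is 5
  Remaining [34] -> smallest is 34
Collecting the picks in order gives the sorted list.
Final answer: [-34, -26, -24, -22, -10, 5, 34]


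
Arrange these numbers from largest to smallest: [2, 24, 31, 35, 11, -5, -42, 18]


Original list: [2, 24, 31, 35, 11, -5, -42, 18]
Repeatedly take the largest remaining element:
  Remaining [2, 24, 31, 35, 11, -5, -42, 18] -> largest is 35
  Remaining [2, 24, 31, 11, -5, -42, 18] -> largest is 31
  Remaining [2, 24, 11, -5, -42, 18] -> largest is 24
  Remaining [2, 11, -5, -42, 18] -> largest is 18
  Remaining [2, 11, -5, -42] -> largest is 11
  Remaining [2, -5, -42] -> largest is 2
  Remaining [-5, -42] -> largest is -5
  Remaining [-42] -> largest is -42
Collecting the picks in order gives the descending list.
Final answer: [35, 31, 24, 18, 11, 2, -5, -42]


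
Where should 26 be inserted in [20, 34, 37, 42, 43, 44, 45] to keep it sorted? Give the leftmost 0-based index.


List is sorted: [20, 34, 37, 42, 43, 44, 45]
We need the leftmost position where 26 can be inserted, i.e. the first index whose element is >= 26 (or the end of the list if none is).
Binary search with low=0, high=7 (0-based indices):
  low=0, high=7, mid=3: a[3]=42 >= 26, so high = 3
  low=0, high=3, mid=1: a[1]=34 >= 26, so high = 1
  low=0, high=1, mid=0: a[0]=20 < 26, so low = 1
Now low = high = 1, so the insertion index is 1.
Final answer: 1


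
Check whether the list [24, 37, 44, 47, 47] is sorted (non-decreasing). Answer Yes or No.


Check consecutive pairs:
  24 <= 37? True
  37 <= 44? True
  44 <= 47? True
  47 <= 47? True
Every consecutive pair is in order, so the list is non-decreasing.
Final answer: Yes


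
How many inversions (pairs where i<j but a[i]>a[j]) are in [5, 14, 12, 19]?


For each element, count the later elements that are smaller than it:
  5 (index 0): smaller elements after it = [] -> 0
  14 (index 1): smaller elements after it = [12] -> 1
  12 (index 2): smaller elements after it = [] -> 0
Total inversions = 0 + 1 + 0 = 1
Final answer: 1


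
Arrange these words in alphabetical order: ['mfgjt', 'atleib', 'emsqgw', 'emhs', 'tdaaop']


Compare strings character by character (the first differing letter decides):
  'atleib' < 'emhs' since 'a' < 'e' at position 1
  'emhs' < 'emsqgw' since 'h' < 's' at position 3
  'emsqgw' < 'mfgjt' since 'e' < 'm' at position 1
  'mfgjt' < 'tdaaop' since 'm' < 't' at position 1
Chaining these comparisons gives the alphabetical order.
Final answer: ['atleib', 'emhs', 'emsqgw', 'mfgjt', 'tdaaop']


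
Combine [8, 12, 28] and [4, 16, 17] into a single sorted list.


List A: [8, 12, 28]
List B: [4, 16, 17]
Repeatedly compare the front elements and take the smaller:
  8 vs 4 -> take 4
  8 vs 16 -> take 8
  12 vs 16 -> take 12
  28 vs 16 -> take 16
  28 vs 17 -> take 17
  B is exhausted; append the rest of A: [28]
Final answer: [4, 8, 12, 16, 17, 28]


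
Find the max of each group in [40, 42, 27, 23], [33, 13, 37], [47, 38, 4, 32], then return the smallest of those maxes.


Find max of each group:
  Group 1: [40, 42, 27, 23] -> max = 42
  Group 2: [33, 13, 37] -> max = 37
  Group 3: [47, 38, 4, 32] -> max = 47
Maxes: [42, 37, 47]
Minimum of maxes = 37
Final answer: 37


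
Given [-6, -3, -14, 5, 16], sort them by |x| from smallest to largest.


Compute absolute values:
  |-6| = 6
  |-3| = 3
  |-14| = 14
  |5| = 5
  |16| = 16
Absolute values in increasing order: 3 < 5 < 6 < 14 < 16
Listing the original numbers in that order gives the answer.
Final answer: [-3, 5, -6, -14, 16]


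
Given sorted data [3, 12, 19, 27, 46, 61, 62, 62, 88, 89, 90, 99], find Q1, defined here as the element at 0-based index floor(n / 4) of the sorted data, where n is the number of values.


The list has n = 12 elements.
Q1 index = floor(12 / 4) = floor(3) = 3
Counting from index 0 in the sorted data, the element at index 3 is 27.
Final answer: 27


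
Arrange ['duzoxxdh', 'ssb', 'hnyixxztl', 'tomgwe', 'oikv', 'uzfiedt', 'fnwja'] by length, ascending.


Compute lengths:
  'duzoxxdh' has length 8
  'ssb' has length 3
  'hnyixxztl' has length 9
  'tomgwe' has length 6
  'oikv' has length 4
  'uzfiedt' has length 7
  'fnwja' has length 5
Lengths in increasing order: 3 < 4 < 5 < 6 < 7 < 8 < 9
Listing the words in that order gives the answer.
Final answer: ['ssb', 'oikv', 'fnwja', 'tomgwe', 'uzfiedt', 'duzoxxdh', 'hnyixxztl']


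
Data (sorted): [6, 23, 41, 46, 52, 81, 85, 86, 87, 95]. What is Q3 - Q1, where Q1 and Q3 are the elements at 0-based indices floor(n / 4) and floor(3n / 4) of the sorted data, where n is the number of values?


The data has n = 10 elements.
Q1 index = floor(10 / 4) = floor(2.5) = 2; Q3 index = floor(3 * 10 / 4) = floor(7.5) = 7
Q1 = element at index 2 = 41
Q3 = element at index 7 = 86
IQR = 86 - 41 = 45
Final answer: 45


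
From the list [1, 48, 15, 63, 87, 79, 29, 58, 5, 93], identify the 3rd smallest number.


Sort ascending: [1, 5, 15, 29, 48, 58, 63, 79, 87, 93]
The 3rd element (1-indexed) is at index 2.
Value = 15
Final answer: 15


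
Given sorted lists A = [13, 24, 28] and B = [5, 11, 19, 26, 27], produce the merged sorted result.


List A: [13, 24, 28]
List B: [5, 11, 19, 26, 27]
Repeatedly compare the front elements and take the smaller:
  13 vs 5 -> take 5
  13 vs 11 -> take 11
  13 vs 19 -> take 13
  24 vs 19 -> take 19
  24 vs 26 -> take 24
  28 vs 26 -> take 26
  28 vs 27 -> take 27
  B is exhausted; append the rest of A: [28]
Final answer: [5, 11, 13, 19, 24, 26, 27, 28]


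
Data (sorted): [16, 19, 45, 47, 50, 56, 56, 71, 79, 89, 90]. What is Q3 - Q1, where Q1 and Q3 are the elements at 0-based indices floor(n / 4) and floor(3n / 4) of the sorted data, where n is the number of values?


The data has n = 11 elements.
Q1 index = floor(11 / 4) = floor(2.75) = 2; Q3 index = floor(3 * 11 / 4) = floor(8.25) = 8
Q1 = element at index 2 = 45
Q3 = element at index 8 = 79
IQR = 79 - 45 = 34
Final answer: 34


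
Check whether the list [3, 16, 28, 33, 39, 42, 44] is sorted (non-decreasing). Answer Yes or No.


Check consecutive pairs:
  3 <= 16? True
  16 <= 28? True
  28 <= 33? True
  33 <= 39? True
  39 <= 42? True
  42 <= 44? True
Every consecutive pair is in order, so the list is non-decreasing.
Final answer: Yes


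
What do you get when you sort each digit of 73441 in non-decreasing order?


The number 73441 has digits: 7, 3, 4, 4, 1
Sorted: 1, 3, 4, 4, 7
Joining the sorted digits gives the result.
Final answer: 13447


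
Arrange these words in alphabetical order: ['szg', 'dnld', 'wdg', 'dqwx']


Compare strings character by character (the first differing letter decides):
  'dnld' < 'dqwx' since 'n' < 'q' at position 2
  'dqwx' < 'szg' since 'd' < 's' at position 1
  'szg' < 'wdg' since 's' < 'w' at position 1
Chaining these comparisons gives the alphabetical order.
Final answer: ['dnld', 'dqwx', 'szg', 'wdg']


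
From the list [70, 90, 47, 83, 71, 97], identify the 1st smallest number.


Sort ascending: [47, 70, 71, 83, 90, 97]
The 1st element (1-indexed) is at index 0.
Value = 47
Final answer: 47


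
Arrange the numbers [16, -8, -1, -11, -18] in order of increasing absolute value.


Compute absolute values:
  |16| = 16
  |-8| = 8
  |-1| = 1
  |-11| = 11
  |-18| = 18
Absolute values in increasing order: 1 < 8 < 11 < 16 < 18
Listing the original numbers in that order gives the answer.
Final answer: [-1, -8, -11, 16, -18]


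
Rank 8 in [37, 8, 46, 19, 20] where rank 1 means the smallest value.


Sort ascending: [8, 19, 20, 37, 46]
Find 8 in the sorted list.
8 is at position 1 (1-indexed).
Final answer: 1


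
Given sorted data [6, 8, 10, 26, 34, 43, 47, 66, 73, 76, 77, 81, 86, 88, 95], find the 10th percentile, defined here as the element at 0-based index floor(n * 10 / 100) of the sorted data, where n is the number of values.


The dataset has n = 15 elements.
Index = floor(15 * 10 / 100) = floor(150 / 100) = floor(1.5) = 1
Counting from index 0 in the sorted data, the element at index 1 is 8.
Final answer: 8


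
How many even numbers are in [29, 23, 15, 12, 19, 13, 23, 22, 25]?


Check each element:
  29 is odd
  23 is odd
  15 is odd
  12 is even
  19 is odd
  13 is odd
  23 is odd
  22 is even
  25 is odd
Evens: [12, 22]
Count of evens = 2
Final answer: 2


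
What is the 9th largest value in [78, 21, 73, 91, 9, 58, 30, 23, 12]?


Sort descending: [91, 78, 73, 58, 30, 23, 21, 12, 9]
The 9th element (1-indexed) is at index 8.
Value = 9
Final answer: 9


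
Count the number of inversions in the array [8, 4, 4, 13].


For each element, count the later elements that are smaller than it:
  8 (index 0): smaller elements after it = [4, 4] -> 2
  4 (index 1): smaller elements after it = [] -> 0
  4 (index 2): smaller elements after it = [] -> 0
Total inversions = 2 + 0 + 0 = 2
Final answer: 2


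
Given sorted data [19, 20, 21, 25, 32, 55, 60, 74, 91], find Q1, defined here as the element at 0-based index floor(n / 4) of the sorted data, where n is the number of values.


The list has n = 9 elements.
Q1 index = floor(9 / 4) = floor(2.25) = 2
Counting from index 0 in the sorted data, the element at index 2 is 21.
Final answer: 21


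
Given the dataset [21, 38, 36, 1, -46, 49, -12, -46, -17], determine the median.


First, sort the list: [-46, -46, -17, -12, 1, 21, 36, 38, 49]
The list has 9 elements (odd count).
The middle index is 4 (0-based), and the element there is 1.
Final answer: 1


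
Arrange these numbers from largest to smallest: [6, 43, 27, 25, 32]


Original list: [6, 43, 27, 25, 32]
Repeatedly take the largest remaining element:
  Remaining [6, 43, 27, 25, 32] -> largest is 43
  Remaining [6, 27, 25, 32] -> largest is 32
  Remaining [6, 27, 25] -> largest is 27
  Remaining [6, 25] -> largest is 25
  Remaining [6] -> largest is 6
Collecting the picks in order gives the descending list.
Final answer: [43, 32, 27, 25, 6]


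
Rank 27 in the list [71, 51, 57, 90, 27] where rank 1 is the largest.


Sort descending: [90, 71, 57, 51, 27]
Find 27 in the sorted list.
27 is at position 5.
Final answer: 5


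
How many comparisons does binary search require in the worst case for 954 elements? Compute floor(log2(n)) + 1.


Binary search halves the search space each step.
Maximum comparisons = floor(log2(954)) + 1
log2(954) = 9.8978
floor(log2(954)) = 9, so 9 + 1 = 10
Final answer: 10


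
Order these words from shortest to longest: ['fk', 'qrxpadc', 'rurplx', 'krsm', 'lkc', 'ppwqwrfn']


Compute lengths:
  'fk' has length 2
  'qrxpadc' has length 7
  'rurplx' has length 6
  'krsm' has length 4
  'lkc' has length 3
  'ppwqwrfn' has length 8
Lengths in increasing order: 2 < 3 < 4 < 6 < 7 < 8
Listing the words in that order gives the answer.
Final answer: ['fk', 'lkc', 'krsm', 'rurplx', 'qrxpadc', 'ppwqwrfn']


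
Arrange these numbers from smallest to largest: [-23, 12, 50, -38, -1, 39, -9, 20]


Original list: [-23, 12, 50, -38, -1, 39, -9, 20]
Repeatedly take the smallest remaining element:
  Remaining [-23, 12, 50, -38, -1, 39, -9, 20] -> smallest is -38
  Remaining [-23, 12, 50, -1, 39, -9, 20] -> smallest is -23
  Remaining [12, 50, -1, 39, -9, 20] -> smallest is -9
  Remaining [12, 50, -1, 39, 20] -> smallest is -1
  Remaining [12, 50, 39, 20] -> smallest is 12
  Remaining [50, 39, 20] -> smallest is 20
  Remaining [50, 39] -> smallest is 39
  Remaining [50] -> smallest is 50
Collecting the picks in order gives the sorted list.
Final answer: [-38, -23, -9, -1, 12, 20, 39, 50]


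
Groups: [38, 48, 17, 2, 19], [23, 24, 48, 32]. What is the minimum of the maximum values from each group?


Find max of each group:
  Group 1: [38, 48, 17, 2, 19] -> max = 48
  Group 2: [23, 24, 48, 32] -> max = 48
Maxes: [48, 48]
Minimum of maxes = 48
Final answer: 48


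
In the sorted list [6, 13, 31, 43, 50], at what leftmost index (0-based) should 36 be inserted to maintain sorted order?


List is sorted: [6, 13, 31, 43, 50]
We need the leftmost position where 36 can be inserted, i.e. the first index whose element is >= 36 (or the end of the list if none is).
Binary search with low=0, high=5 (0-based indices):
  low=0, high=5, mid=2: a[2]=31 < 36, so low = 3
  low=3, high=5, mid=4: a[4]=50 >= 36, so high = 4
  low=3, high=4, mid=3: a[3]=43 >= 36, so high = 3
Now low = high = 3, so the insertion index is 3.
Final answer: 3


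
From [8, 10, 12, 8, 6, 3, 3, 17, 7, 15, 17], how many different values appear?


List all unique values:
Distinct values: [3, 6, 7, 8, 10, 12, 15, 17]
Count = 8
Final answer: 8


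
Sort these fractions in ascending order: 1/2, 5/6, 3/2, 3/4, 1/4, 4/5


Convert to decimal for comparison:
  1/2 = 0.5
  5/6 = 0.8333
  3/2 = 1.5
  3/4 = 0.75
  1/4 = 0.25
  4/5 = 0.8
Decimals in increasing order: 0.25 < 0.5 < 0.75 < 0.8 < 0.8333 < 1.5
Writing each back as its fraction gives the sorted order.
Final answer: 1/4, 1/2, 3/4, 4/5, 5/6, 3/2


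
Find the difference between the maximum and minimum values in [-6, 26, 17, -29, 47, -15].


Maximum value: 47
Minimum value: -29
Range = 47 - (-29) = 76
Final answer: 76


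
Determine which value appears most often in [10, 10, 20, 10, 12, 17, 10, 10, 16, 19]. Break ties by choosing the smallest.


Count the frequency of each value:
  10 appears 5 time(s)
  12 appears 1 time(s)
  16 appears 1 time(s)
  17 appears 1 time(s)
  19 appears 1 time(s)
  20 appears 1 time(s)
Maximum frequency is 5.
Only 10 reaches that frequency, so it is the mode.
Final answer: 10


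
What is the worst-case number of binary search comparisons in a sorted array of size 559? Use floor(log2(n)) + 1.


Binary search halves the search space each step.
Maximum comparisons = floor(log2(559)) + 1
log2(559) = 9.1267
floor(log2(559)) = 9, so 9 + 1 = 10
Final answer: 10


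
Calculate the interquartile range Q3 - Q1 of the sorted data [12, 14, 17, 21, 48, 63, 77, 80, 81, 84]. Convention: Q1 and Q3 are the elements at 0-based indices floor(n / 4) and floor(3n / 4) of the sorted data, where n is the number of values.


The data has n = 10 elements.
Q1 index = floor(10 / 4) = floor(2.5) = 2; Q3 index = floor(3 * 10 / 4) = floor(7.5) = 7
Q1 = element at index 2 = 17
Q3 = element at index 7 = 80
IQR = 80 - 17 = 63
Final answer: 63


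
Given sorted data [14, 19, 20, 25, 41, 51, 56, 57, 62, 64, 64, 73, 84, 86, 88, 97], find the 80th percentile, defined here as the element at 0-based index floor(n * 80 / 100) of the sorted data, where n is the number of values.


The dataset has n = 16 elements.
Index = floor(16 * 80 / 100) = floor(1280 / 100) = floor(12.8) = 12
Counting from index 0 in the sorted data, the element at index 12 is 84.
Final answer: 84


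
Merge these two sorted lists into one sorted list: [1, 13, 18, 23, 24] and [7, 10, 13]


List A: [1, 13, 18, 23, 24]
List B: [7, 10, 13]
Repeatedly compare the front elements and take the smaller:
  1 vs 7 -> take 1
  13 vs 7 -> take 7
  13 vs 10 -> take 10
  13 vs 13 -> take 13
  18 vs 13 -> take 13
  B is exhausted; append the rest of A: [18, 23, 24]
Final answer: [1, 7, 10, 13, 13, 18, 23, 24]


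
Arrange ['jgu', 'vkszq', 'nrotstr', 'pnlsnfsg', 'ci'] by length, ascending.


Compute lengths:
  'jgu' has length 3
  'vkszq' has length 5
  'nrotstr' has length 7
  'pnlsnfsg' has length 8
  'ci' has length 2
Lengths in increasing order: 2 < 3 < 5 < 7 < 8
Listing the words in that order gives the answer.
Final answer: ['ci', 'jgu', 'vkszq', 'nrotstr', 'pnlsnfsg']


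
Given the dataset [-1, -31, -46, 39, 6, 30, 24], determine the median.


First, sort the list: [-46, -31, -1, 6, 24, 30, 39]
The list has 7 elements (odd count).
The middle index is 3 (0-based), and the element there is 6.
Final answer: 6


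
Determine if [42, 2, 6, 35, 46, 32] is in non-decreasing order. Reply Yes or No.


Check consecutive pairs:
  42 <= 2? False
  2 <= 6? True
  6 <= 35? True
  35 <= 46? True
  46 <= 32? False
2 consecutive pair(s) are out of order, so the list is not sorted.
Final answer: No


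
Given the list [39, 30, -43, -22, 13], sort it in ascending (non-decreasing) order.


Original list: [39, 30, -43, -22, 13]
Repeatedly take the smallest remaining element:
  Remaining [39, 30, -43, -22, 13] -> smallest is -43
  Remaining [39, 30, -22, 13] -> smallest is -22
  Remaining [39, 30, 13] -> smallest is 13
  Remaining [39, 30] -> smallest is 30
  Remaining [39] -> smallest is 39
Collecting the picks in order gives the sorted list.
Final answer: [-43, -22, 13, 30, 39]


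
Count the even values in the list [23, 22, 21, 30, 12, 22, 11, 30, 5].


Check each element:
  23 is odd
  22 is even
  21 is odd
  30 is even
  12 is even
  22 is even
  11 is odd
  30 is even
  5 is odd
Evens: [22, 30, 12, 22, 30]
Count of evens = 5
Final answer: 5


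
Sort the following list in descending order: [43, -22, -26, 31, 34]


Original list: [43, -22, -26, 31, 34]
Repeatedly take the largest remaining element:
  Remaining [43, -22, -26, 31, 34] -> largest is 43
  Remaining [-22, -26, 31, 34] -> largest is 34
  Remaining [-22, -26, 31] -> largest is 31
  Remaining [-22, -26] -> largest is -22
  Remaining [-26] -> largest is -26
Collecting the picks in order gives the descending list.
Final answer: [43, 34, 31, -22, -26]


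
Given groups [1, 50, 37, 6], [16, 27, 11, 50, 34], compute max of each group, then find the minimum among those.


Find max of each group:
  Group 1: [1, 50, 37, 6] -> max = 50
  Group 2: [16, 27, 11, 50, 34] -> max = 50
Maxes: [50, 50]
Minimum of maxes = 50
Final answer: 50


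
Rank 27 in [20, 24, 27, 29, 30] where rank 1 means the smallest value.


Sort ascending: [20, 24, 27, 29, 30]
Find 27 in the sorted list.
27 is at position 3 (1-indexed).
Final answer: 3


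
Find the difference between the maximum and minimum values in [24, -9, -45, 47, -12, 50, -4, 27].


Maximum value: 50
Minimum value: -45
Range = 50 - (-45) = 95
Final answer: 95


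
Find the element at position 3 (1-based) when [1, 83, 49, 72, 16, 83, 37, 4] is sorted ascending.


Sort ascending: [1, 4, 16, 37, 49, 72, 83, 83]
The 3rd element (1-indexed) is at index 2.
Value = 16
Final answer: 16


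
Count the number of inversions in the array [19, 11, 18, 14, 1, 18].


For each element, count the later elements that are smaller than it:
  19 (index 0): smaller elements after it = [11, 18, 14, 1, 18] -> 5
  11 (index 1): smaller elements after it = [1] -> 1
  18 (index 2): smaller elements after it = [14, 1] -> 2
  14 (index 3): smaller elements after it = [1] -> 1
  1 (index 4): smaller elements after it = [] -> 0
Total inversions = 5 + 1 + 2 + 1 + 0 = 9
Final answer: 9


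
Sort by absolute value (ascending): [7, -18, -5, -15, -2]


Compute absolute values:
  |7| = 7
  |-18| = 18
  |-5| = 5
  |-15| = 15
  |-2| = 2
Absolute values in increasing order: 2 < 5 < 7 < 15 < 18
Listing the original numbers in that order gives the answer.
Final answer: [-2, -5, 7, -15, -18]


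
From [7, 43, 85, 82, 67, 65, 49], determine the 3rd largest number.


Sort descending: [85, 82, 67, 65, 49, 43, 7]
The 3rd element (1-indexed) is at index 2.
Value = 67
Final answer: 67


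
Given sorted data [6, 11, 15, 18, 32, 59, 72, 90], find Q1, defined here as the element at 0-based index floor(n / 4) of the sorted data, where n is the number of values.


The list has n = 8 elements.
Q1 index = floor(8 / 4) = floor(2) = 2
Counting from index 0 in the sorted data, the element at index 2 is 15.
Final answer: 15


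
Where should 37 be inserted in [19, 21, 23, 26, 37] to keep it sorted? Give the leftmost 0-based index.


List is sorted: [19, 21, 23, 26, 37]
We need the leftmost position where 37 can be inserted, i.e. the first index whose element is >= 37 (or the end of the list if none is).
Binary search with low=0, high=5 (0-based indices):
  low=0, high=5, mid=2: a[2]=23 < 37, so low = 3
  low=3, high=5, mid=4: a[4]=37 >= 37, so high = 4
  low=3, high=4, mid=3: a[3]=26 < 37, so low = 4
Now low = high = 4, so the insertion index is 4.
Final answer: 4


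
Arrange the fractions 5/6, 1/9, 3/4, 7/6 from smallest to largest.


Convert to decimal for comparison:
  5/6 = 0.8333
  1/9 = 0.1111
  3/4 = 0.75
  7/6 = 1.1667
Decimals in increasing order: 0.1111 < 0.75 < 0.8333 < 1.1667
Writing each back as its fraction gives the sorted order.
Final answer: 1/9, 3/4, 5/6, 7/6


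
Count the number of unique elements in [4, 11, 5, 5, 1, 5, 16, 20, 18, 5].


List all unique values:
Distinct values: [1, 4, 5, 11, 16, 18, 20]
Count = 7
Final answer: 7


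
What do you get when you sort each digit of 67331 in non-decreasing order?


The number 67331 has digits: 6, 7, 3, 3, 1
Sorted: 1, 3, 3, 6, 7
Joining the sorted digits gives the result.
Final answer: 13367


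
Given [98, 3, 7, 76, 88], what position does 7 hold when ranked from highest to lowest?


Sort descending: [98, 88, 76, 7, 3]
Find 7 in the sorted list.
7 is at position 4.
Final answer: 4


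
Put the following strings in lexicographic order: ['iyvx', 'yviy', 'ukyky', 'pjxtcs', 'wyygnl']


Compare strings character by character (the first differing letter decides):
  'iyvx' < 'pjxtcs' since 'i' < 'p' at position 1
  'pjxtcs' < 'ukyky' since 'p' < 'u' at position 1
  'ukyky' < 'wyygnl' since 'u' < 'w' at position 1
  'wyygnl' < 'yviy' since 'w' < 'y' at position 1
Chaining these comparisons gives the alphabetical order.
Final answer: ['iyvx', 'pjxtcs', 'ukyky', 'wyygnl', 'yviy']


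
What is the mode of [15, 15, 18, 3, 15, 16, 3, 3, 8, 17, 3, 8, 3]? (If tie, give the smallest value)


Count the frequency of each value:
  3 appears 5 time(s)
  8 appears 2 time(s)
  15 appears 3 time(s)
  16 appears 1 time(s)
  17 appears 1 time(s)
  18 appears 1 time(s)
Maximum frequency is 5.
Only 3 reaches that frequency, so it is the mode.
Final answer: 3


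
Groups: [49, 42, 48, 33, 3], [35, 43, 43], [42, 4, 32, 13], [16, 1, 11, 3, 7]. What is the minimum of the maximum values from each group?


Find max of each group:
  Group 1: [49, 42, 48, 33, 3] -> max = 49
  Group 2: [35, 43, 43] -> max = 43
  Group 3: [42, 4, 32, 13] -> max = 42
  Group 4: [16, 1, 11, 3, 7] -> max = 16
Maxes: [49, 43, 42, 16]
Minimum of maxes = 16
Final answer: 16


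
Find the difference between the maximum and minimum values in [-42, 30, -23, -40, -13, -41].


Maximum value: 30
Minimum value: -42
Range = 30 - (-42) = 72
Final answer: 72


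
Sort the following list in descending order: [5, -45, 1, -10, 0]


Original list: [5, -45, 1, -10, 0]
Repeatedly take the largest remaining element:
  Remaining [5, -45, 1, -10, 0] -> largest is 5
  Remaining [-45, 1, -10, 0] -> largest is 1
  Remaining [-45, -10, 0] -> largest is 0
  Remaining [-45, -10] -> largest is -10
  Remaining [-45] -> largest is -45
Collecting the picks in order gives the descending list.
Final answer: [5, 1, 0, -10, -45]
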